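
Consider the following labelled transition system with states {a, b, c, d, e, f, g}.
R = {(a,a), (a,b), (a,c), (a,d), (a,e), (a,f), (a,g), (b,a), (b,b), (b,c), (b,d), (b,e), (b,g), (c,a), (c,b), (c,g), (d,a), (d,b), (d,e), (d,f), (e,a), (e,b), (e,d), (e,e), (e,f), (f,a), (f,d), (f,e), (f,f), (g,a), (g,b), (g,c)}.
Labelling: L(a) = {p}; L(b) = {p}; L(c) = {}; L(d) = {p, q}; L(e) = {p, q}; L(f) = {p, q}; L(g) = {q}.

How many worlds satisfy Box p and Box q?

Recall that Box ψ holds at a world iff ψ holds at every accessible world, and Dia ψ holds iff ψ holds at some accessible world.
Let φ = Box p and Box q. Evaluate φ at each world:
  a (successors {a, b, c, d, e, f, g}): φ is false.
  b (successors {a, b, c, d, e, g}): φ is false.
  c (successors {a, b, g}): φ is false.
  d (successors {a, b, e, f}): φ is false.
  e (successors {a, b, d, e, f}): φ is false.
  f (successors {a, d, e, f}): φ is false.
  g (successors {a, b, c}): φ is false.
For instance, at g:
  At g: Box p is false, Box q is false, so Box p and Box q is false.
    At g: Box p requires p at every successor {a, b, c}.
      p fails at c, so Box p is false at g.
    At g: Box q requires q at every successor {a, b, c}.
      q fails at a, so Box q is false at g.
Satisfying worlds: none.

0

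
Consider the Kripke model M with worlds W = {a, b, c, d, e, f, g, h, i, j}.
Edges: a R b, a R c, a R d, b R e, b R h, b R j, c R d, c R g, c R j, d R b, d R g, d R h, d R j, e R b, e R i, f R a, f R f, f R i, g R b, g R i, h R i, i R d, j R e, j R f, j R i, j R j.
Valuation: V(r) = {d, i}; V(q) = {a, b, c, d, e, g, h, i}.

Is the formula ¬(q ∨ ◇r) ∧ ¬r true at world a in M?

No

Recall that ◇ψ holds at a world iff ψ holds at some accessible world.
At a: ¬(q ∨ ◇r) is false, ¬r is true, so ¬(q ∨ ◇r) ∧ ¬r is false.
  At a: q ∨ ◇r is true, so ¬(q ∨ ◇r) is false.
    At a: q is true, ◇r is true, so q ∨ ◇r is true.
      At a: ◇r requires r at some successor in {b, c, d}.
        r holds at d, so ◇r is true at a.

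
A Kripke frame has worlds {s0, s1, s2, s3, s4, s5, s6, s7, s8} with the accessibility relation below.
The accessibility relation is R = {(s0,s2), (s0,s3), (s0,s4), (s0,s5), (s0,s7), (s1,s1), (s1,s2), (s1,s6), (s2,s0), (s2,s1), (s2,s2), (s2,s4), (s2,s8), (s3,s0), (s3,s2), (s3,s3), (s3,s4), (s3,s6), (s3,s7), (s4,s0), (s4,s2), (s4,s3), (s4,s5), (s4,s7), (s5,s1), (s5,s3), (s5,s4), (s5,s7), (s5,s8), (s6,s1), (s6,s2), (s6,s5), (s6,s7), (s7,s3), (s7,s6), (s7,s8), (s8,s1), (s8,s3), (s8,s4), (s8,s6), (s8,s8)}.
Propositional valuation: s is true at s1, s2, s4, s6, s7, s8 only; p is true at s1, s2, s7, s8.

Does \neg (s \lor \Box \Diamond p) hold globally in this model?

Recall that \Box ψ holds at a world iff ψ holds at every accessible world, and \Diamond ψ holds iff ψ holds at some accessible world.
Let φ = \neg (s \lor \Box \Diamond p). Evaluate φ at each world:
  s0 (successors {s2, s3, s4, s5, s7}): φ is false.
  s1 (successors {s1, s2, s6}): φ is false.
  s2 (successors {s0, s1, s2, s4, s8}): φ is false.
  s3 (successors {s0, s2, s3, s4, s6, s7}): φ is false.
  s4 (successors {s0, s2, s3, s5, s7}): φ is false.
  s5 (successors {s1, s3, s4, s7, s8}): φ is false.
  s6 (successors {s1, s2, s5, s7}): φ is false.
  s7 (successors {s3, s6, s8}): φ is false.
  s8 (successors {s1, s3, s4, s6, s8}): φ is false.
Detail at s0 (counterexample):
  At s0: s \lor \Box \Diamond p is true, so \neg (s \lor \Box \Diamond p) is false.
    At s0: s is false, \Box \Diamond p is true, so s \lor \Box \Diamond p is true.
      At s0: \Box \Diamond p requires \Diamond p at every successor {s2, s3, s4, s5, s7}.
        At s2: \Diamond p is true.
        At s3: \Diamond p is true.
        At s4: \Diamond p is true.
        At s5: \Diamond p is true.
        At s7: \Diamond p is true.
      So \Box \Diamond p is true at s0.

No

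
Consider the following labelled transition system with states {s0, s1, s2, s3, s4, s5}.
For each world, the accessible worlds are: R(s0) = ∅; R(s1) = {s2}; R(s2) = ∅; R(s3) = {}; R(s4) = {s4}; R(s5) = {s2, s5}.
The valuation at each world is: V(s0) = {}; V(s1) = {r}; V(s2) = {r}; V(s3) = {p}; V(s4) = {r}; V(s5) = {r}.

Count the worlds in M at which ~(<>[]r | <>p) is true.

3

Let φ = ~(<>[]r | <>p). Evaluate φ at each world:
  s0 (successors ∅): φ is true.
  s1 (successors {s2}): φ is false.
  s2 (successors ∅): φ is true.
  s3 (successors ∅): φ is true.
  s4 (successors {s4}): φ is false.
  s5 (successors {s2, s5}): φ is false.
For instance, at s4:
  At s4: <>[]r | <>p is true, so ~(<>[]r | <>p) is false.
    At s4: <>[]r is true, <>p is false, so <>[]r | <>p is true.
      At s4: <>[]r requires []r at some successor in {s4}.
        []r holds at s4, so <>[]r is true at s4.
      At s4: <>p requires p at some successor in {s4}.
        At s4: p is false.
      So <>p is false at s4.
Satisfying worlds: {s0, s2, s3}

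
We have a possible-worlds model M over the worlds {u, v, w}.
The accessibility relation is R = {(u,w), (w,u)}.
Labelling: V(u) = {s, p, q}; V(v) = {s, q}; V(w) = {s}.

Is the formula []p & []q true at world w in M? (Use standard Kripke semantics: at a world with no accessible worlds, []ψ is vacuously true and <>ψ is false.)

Yes

Recall that []ψ holds at a world iff ψ holds at every accessible world, and <>ψ holds iff ψ holds at some accessible world.
At w: []p is true, []q is true, so []p & []q is true.
  At w: []p requires p at every successor {u}.
    At u: p is true.
  So []p is true at w.
  At w: []q requires q at every successor {u}.
    At u: q is true.
  So []q is true at w.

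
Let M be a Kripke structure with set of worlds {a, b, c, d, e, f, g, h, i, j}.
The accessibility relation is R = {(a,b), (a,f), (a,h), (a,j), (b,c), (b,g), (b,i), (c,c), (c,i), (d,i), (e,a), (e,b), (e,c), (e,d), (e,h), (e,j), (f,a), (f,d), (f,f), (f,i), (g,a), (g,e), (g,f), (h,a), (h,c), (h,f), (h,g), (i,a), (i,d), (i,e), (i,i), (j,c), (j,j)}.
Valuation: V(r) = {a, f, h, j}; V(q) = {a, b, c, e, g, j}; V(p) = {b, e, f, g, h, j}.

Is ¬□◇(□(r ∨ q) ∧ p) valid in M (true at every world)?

Yes

Let φ = ¬□◇(□(r ∨ q) ∧ p). Evaluate φ at each world:
  a (successors {b, f, h, j}): φ is true.
  b (successors {c, g, i}): φ is true.
  c (successors {c, i}): φ is true.
  d (successors {i}): φ is true.
  e (successors {a, b, c, d, h, j}): φ is true.
  f (successors {a, d, f, i}): φ is true.
  g (successors {a, e, f}): φ is true.
  h (successors {a, c, f, g}): φ is true.
  i (successors {a, d, e, i}): φ is true.
  j (successors {c, j}): φ is true.
For instance, at b:
  At b: □◇(□(r ∨ q) ∧ p) is false, so ¬□◇(□(r ∨ q) ∧ p) is true.
    At b: □◇(□(r ∨ q) ∧ p) requires ◇(□(r ∨ q) ∧ p) at every successor {c, g, i}.
      ◇(□(r ∨ q) ∧ p) fails at c, so □◇(□(r ∨ q) ∧ p) is false at b.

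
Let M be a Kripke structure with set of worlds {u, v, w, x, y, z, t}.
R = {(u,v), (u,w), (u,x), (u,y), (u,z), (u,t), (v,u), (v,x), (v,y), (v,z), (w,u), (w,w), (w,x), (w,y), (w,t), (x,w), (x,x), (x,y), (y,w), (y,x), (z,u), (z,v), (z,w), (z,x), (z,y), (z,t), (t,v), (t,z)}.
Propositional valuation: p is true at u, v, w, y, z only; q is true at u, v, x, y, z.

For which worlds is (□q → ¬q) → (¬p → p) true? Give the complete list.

Recall that □ψ holds at a world iff ψ holds at every accessible world, and ◇ψ holds iff ψ holds at some accessible world.
Let φ = (□q → ¬q) → (¬p → p). Evaluate φ at each world:
  u (successors {v, w, x, y, z, t}): φ is true.
  v (successors {u, x, y, z}): φ is true.
  w (successors {u, w, x, y, t}): φ is true.
  x (successors {w, x, y}): φ is false.
  y (successors {w, x}): φ is true.
  z (successors {u, v, w, x, y, t}): φ is true.
  t (successors {v, z}): φ is false.
For instance, at t:
  At t: □q → ¬q is true, ¬p → p is false, so (□q → ¬q) → (¬p → p) is false.
    At t: □q is true, ¬q is true, so □q → ¬q is true.
      At t: □q requires q at every successor {v, z}.
        At v: q is true.
        At z: q is true.
      So □q is true at t.
Satisfying worlds: {u, v, w, y, z}

u, v, w, y, z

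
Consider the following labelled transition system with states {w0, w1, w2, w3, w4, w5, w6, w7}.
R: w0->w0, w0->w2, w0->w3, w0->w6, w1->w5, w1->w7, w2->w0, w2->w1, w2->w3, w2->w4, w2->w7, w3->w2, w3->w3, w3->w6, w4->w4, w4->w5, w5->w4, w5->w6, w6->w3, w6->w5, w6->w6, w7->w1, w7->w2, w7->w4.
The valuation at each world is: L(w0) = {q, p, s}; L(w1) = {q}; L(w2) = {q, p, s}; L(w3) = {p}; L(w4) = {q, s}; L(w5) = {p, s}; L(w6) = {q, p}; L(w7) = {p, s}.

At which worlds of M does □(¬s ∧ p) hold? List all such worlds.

none

Let φ = □(¬s ∧ p). Evaluate φ at each world:
  w0 (successors {w0, w2, w3, w6}): φ is false.
  w1 (successors {w5, w7}): φ is false.
  w2 (successors {w0, w1, w3, w4, w7}): φ is false.
  w3 (successors {w2, w3, w6}): φ is false.
  w4 (successors {w4, w5}): φ is false.
  w5 (successors {w4, w6}): φ is false.
  w6 (successors {w3, w5, w6}): φ is false.
  w7 (successors {w1, w2, w4}): φ is false.
For instance, at w1:
  At w1: □(¬s ∧ p) requires ¬s ∧ p at every successor {w5, w7}.
    ¬s ∧ p fails at w5, so □(¬s ∧ p) is false at w1.
Satisfying worlds: none.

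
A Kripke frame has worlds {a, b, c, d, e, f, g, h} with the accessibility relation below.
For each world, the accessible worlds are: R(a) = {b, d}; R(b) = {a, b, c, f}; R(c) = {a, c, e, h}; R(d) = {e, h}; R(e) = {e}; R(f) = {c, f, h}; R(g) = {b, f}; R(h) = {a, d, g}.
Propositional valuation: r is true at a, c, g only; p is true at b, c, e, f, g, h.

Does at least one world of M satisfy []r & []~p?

No

Let φ = []r & []~p. Evaluate φ at each world:
  a (successors {b, d}): φ is false.
  b (successors {a, b, c, f}): φ is false.
  c (successors {a, c, e, h}): φ is false.
  d (successors {e, h}): φ is false.
  e (successors {e}): φ is false.
  f (successors {c, f, h}): φ is false.
  g (successors {b, f}): φ is false.
  h (successors {a, d, g}): φ is false.
For instance, at h:
  At h: []r is false, []~p is false, so []r & []~p is false.
    At h: []r requires r at every successor {a, d, g}.
      r fails at d, so []r is false at h.
    At h: []~p requires ~p at every successor {a, d, g}.
      ~p fails at g, so []~p is false at h.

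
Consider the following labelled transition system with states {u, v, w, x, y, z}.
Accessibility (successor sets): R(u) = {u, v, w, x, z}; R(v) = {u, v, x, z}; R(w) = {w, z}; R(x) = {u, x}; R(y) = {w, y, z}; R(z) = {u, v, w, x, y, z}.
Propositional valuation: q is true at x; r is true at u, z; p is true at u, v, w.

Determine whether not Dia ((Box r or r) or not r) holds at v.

No

At v: Dia ((Box r or r) or not r) is true, so not Dia ((Box r or r) or not r) is false.
  At v: Dia ((Box r or r) or not r) requires (Box r or r) or not r at some successor in {u, v, x, z}.
    (Box r or r) or not r holds at u, so Dia ((Box r or r) or not r) is true at v.
      At u: Box r or r is true, not r is false, so (Box r or r) or not r is true.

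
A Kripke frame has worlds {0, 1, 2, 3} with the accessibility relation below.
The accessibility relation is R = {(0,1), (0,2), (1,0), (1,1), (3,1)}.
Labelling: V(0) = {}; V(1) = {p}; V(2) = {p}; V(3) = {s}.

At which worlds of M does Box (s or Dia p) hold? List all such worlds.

1, 2, 3

Recall that Box ψ holds at a world iff ψ holds at every accessible world, and Dia ψ holds iff ψ holds at some accessible world.
Let φ = Box (s or Dia p). Evaluate φ at each world:
  0 (successors {1, 2}): φ is false.
  1 (successors {0, 1}): φ is true.
  2 (successors ∅): φ is true.
  3 (successors {1}): φ is true.
For instance, at 3:
  At 3: Box (s or Dia p) requires s or Dia p at every successor {1}.
      At 1: s is false, Dia p is true, so s or Dia p is true.
  So Box (s or Dia p) is true at 3.
Satisfying worlds: {1, 2, 3}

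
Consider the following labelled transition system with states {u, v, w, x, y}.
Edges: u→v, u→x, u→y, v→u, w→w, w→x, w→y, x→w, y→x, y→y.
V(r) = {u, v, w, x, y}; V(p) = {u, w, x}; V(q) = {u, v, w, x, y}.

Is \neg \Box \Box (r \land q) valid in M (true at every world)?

Recall that \Box ψ holds at a world iff ψ holds at every accessible world, and \Diamond ψ holds iff ψ holds at some accessible world.
Let φ = \neg \Box \Box (r \land q). Evaluate φ at each world:
  u (successors {v, x, y}): φ is false.
  v (successors {u}): φ is false.
  w (successors {w, x, y}): φ is false.
  x (successors {w}): φ is false.
  y (successors {x, y}): φ is false.
Detail at u (counterexample):
  At u: \Box \Box (r \land q) is true, so \neg \Box \Box (r \land q) is false.
    At u: \Box \Box (r \land q) requires \Box (r \land q) at every successor {v, x, y}.
      At v: \Box (r \land q) is true.
      At x: \Box (r \land q) is true.
      At y: \Box (r \land q) is true.
    So \Box \Box (r \land q) is true at u.

No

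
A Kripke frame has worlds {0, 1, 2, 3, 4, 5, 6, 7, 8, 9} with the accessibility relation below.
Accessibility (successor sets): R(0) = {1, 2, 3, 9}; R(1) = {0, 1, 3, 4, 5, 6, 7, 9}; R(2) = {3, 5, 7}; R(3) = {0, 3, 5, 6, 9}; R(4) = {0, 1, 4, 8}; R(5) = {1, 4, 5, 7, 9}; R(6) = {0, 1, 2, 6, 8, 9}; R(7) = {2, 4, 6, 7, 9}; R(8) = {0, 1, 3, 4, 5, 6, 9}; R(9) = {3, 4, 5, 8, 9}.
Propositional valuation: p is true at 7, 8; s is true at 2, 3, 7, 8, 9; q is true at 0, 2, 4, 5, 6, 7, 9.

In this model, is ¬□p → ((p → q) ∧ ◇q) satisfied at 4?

At 4: ¬□p is true, (p → q) ∧ ◇q is true, so ¬□p → ((p → q) ∧ ◇q) is true.
  At 4: □p is false, so ¬□p is true.
    At 4: □p requires p at every successor {0, 1, 4, 8}.
      p fails at 0, so □p is false at 4.
  At 4: p → q is true, ◇q is true, so (p → q) ∧ ◇q is true.
    At 4: ◇q requires q at some successor in {0, 1, 4, 8}.
      q holds at 0, so ◇q is true at 4.

Yes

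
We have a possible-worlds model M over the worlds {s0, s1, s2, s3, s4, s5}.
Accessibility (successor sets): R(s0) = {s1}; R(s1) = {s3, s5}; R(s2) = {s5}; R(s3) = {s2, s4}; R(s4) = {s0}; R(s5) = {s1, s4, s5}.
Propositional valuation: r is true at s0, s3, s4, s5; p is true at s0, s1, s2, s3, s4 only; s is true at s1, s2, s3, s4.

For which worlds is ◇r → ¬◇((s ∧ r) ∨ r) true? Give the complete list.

Let φ = ◇r → ¬◇((s ∧ r) ∨ r). Evaluate φ at each world:
  s0 (successors {s1}): φ is true.
  s1 (successors {s3, s5}): φ is false.
  s2 (successors {s5}): φ is false.
  s3 (successors {s2, s4}): φ is false.
  s4 (successors {s0}): φ is false.
  s5 (successors {s1, s4, s5}): φ is false.
For instance, at s0:
  At s0: ◇r is false, ¬◇((s ∧ r) ∨ r) is true, so ◇r → ¬◇((s ∧ r) ∨ r) is true.
    At s0: ◇r requires r at some successor in {s1}.
      At s1: r is false.
    So ◇r is false at s0.
    At s0: ◇((s ∧ r) ∨ r) is false, so ¬◇((s ∧ r) ∨ r) is true.
      At s0: ◇((s ∧ r) ∨ r) requires (s ∧ r) ∨ r at some successor in {s1}.
        At s1: (s ∧ r) ∨ r is false.
      So ◇((s ∧ r) ∨ r) is false at s0.
Satisfying worlds: {s0}

s0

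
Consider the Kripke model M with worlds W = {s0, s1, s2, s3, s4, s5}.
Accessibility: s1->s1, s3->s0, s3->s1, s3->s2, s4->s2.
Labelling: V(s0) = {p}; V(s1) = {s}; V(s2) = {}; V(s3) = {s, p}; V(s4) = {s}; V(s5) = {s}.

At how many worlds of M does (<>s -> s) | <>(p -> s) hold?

Let φ = (<>s -> s) | <>(p -> s). Evaluate φ at each world:
  s0 (successors ∅): φ is true.
  s1 (successors {s1}): φ is true.
  s2 (successors ∅): φ is true.
  s3 (successors {s0, s1, s2}): φ is true.
  s4 (successors {s2}): φ is true.
  s5 (successors ∅): φ is true.
For instance, at s1:
  At s1: <>s -> s is true, <>(p -> s) is true, so (<>s -> s) | <>(p -> s) is true.
    At s1: <>s is true, s is true, so <>s -> s is true.
      At s1: <>s requires s at some successor in {s1}.
        s holds at s1, so <>s is true at s1.
    At s1: <>(p -> s) requires p -> s at some successor in {s1}.
      p -> s holds at s1, so <>(p -> s) is true at s1.
Satisfying worlds: {s0, s1, s2, s3, s4, s5}

6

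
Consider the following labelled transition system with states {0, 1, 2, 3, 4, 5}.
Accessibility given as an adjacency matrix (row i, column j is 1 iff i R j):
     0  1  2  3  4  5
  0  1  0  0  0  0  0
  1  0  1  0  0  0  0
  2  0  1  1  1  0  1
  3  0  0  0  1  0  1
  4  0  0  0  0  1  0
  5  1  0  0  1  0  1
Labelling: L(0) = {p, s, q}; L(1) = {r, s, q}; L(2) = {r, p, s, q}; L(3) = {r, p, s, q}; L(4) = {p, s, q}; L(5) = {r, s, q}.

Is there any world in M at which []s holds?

Let φ = []s. Evaluate φ at each world:
  0 (successors {0}): φ is true.
  1 (successors {1}): φ is true.
  2 (successors {1, 2, 3, 5}): φ is true.
  3 (successors {3, 5}): φ is true.
  4 (successors {4}): φ is true.
  5 (successors {0, 3, 5}): φ is true.
Detail at 0 (witness):
  At 0: []s requires s at every successor {0}.
    At 0: s is true.
  So []s is true at 0.

Yes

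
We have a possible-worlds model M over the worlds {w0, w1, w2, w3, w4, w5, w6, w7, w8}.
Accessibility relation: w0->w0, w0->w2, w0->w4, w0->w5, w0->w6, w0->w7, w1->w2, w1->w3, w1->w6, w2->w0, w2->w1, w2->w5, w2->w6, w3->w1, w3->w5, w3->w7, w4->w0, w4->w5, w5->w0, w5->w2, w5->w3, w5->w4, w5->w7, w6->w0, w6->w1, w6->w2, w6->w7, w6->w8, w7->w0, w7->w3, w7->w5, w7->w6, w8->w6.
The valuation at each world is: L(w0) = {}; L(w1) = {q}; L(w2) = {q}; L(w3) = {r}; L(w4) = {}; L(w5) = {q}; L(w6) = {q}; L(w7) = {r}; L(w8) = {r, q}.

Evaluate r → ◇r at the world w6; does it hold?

Yes

At w6: r is false, ◇r is true, so r → ◇r is true.
  At w6: ◇r requires r at some successor in {w0, w1, w2, w7, w8}.
    r holds at w7, so ◇r is true at w6.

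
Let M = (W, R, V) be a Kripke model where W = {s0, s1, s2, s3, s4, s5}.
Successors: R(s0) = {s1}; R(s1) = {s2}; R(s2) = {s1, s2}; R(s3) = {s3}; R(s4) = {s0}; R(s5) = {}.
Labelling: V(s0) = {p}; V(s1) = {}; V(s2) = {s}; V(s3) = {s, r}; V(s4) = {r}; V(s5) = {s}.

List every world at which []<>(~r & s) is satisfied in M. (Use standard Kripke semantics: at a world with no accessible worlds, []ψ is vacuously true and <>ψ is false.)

Recall that []ψ holds at a world iff ψ holds at every accessible world, and <>ψ holds iff ψ holds at some accessible world.
Let φ = []<>(~r & s). Evaluate φ at each world:
  s0 (successors {s1}): φ is true.
  s1 (successors {s2}): φ is true.
  s2 (successors {s1, s2}): φ is true.
  s3 (successors {s3}): φ is false.
  s4 (successors {s0}): φ is false.
  s5 (successors ∅): φ is true.
For instance, at s3:
  At s3: []<>(~r & s) requires <>(~r & s) at every successor {s3}.
    <>(~r & s) fails at s3, so []<>(~r & s) is false at s3.
      At s3: <>(~r & s) requires ~r & s at some successor in {s3}.
        At s3: ~r & s is false.
      So <>(~r & s) is false at s3.
Satisfying worlds: {s0, s1, s2, s5}

s0, s1, s2, s5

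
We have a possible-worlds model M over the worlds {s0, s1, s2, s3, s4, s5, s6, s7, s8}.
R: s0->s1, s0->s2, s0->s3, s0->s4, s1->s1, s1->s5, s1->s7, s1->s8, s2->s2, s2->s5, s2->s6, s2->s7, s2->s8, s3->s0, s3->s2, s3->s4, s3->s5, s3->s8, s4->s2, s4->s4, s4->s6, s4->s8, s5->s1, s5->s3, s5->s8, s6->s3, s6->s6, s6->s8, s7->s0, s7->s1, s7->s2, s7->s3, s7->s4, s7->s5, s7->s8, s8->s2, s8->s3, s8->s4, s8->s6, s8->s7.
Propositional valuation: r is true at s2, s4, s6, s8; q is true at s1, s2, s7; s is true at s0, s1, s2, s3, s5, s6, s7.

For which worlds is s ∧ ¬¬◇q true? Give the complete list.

Let φ = s ∧ ¬¬◇q. Evaluate φ at each world:
  s0 (successors {s1, s2, s3, s4}): φ is true.
  s1 (successors {s1, s5, s7, s8}): φ is true.
  s2 (successors {s2, s5, s6, s7, s8}): φ is true.
  s3 (successors {s0, s2, s4, s5, s8}): φ is true.
  s4 (successors {s2, s4, s6, s8}): φ is false.
  s5 (successors {s1, s3, s8}): φ is true.
  s6 (successors {s3, s6, s8}): φ is false.
  s7 (successors {s0, s1, s2, s3, s4, s5, s8}): φ is true.
  s8 (successors {s2, s3, s4, s6, s7}): φ is false.
For instance, at s0:
  At s0: s is true, ¬¬◇q is true, so s ∧ ¬¬◇q is true.
    At s0: ¬◇q is false, so ¬¬◇q is true.
      At s0: ◇q is true, so ¬◇q is false.
Satisfying worlds: {s0, s1, s2, s3, s5, s7}

s0, s1, s2, s3, s5, s7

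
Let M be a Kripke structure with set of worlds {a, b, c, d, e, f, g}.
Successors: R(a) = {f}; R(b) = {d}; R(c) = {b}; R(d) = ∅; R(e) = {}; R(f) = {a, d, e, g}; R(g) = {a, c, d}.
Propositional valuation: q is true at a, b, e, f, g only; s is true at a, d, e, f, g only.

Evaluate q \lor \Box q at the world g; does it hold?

At g: q is true, \Box q is false, so q \lor \Box q is true.
  At g: \Box q requires q at every successor {a, c, d}.
    q fails at c, so \Box q is false at g.

Yes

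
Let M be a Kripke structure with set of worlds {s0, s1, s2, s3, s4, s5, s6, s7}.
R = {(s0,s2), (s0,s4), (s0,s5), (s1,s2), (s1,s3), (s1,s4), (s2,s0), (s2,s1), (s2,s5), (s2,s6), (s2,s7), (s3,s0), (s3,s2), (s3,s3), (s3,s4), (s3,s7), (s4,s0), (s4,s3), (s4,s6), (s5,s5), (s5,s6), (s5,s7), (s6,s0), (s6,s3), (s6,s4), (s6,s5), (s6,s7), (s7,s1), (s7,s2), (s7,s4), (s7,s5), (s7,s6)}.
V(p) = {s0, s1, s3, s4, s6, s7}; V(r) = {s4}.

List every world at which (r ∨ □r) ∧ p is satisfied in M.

s4

Let φ = (r ∨ □r) ∧ p. Evaluate φ at each world:
  s0 (successors {s2, s4, s5}): φ is false.
  s1 (successors {s2, s3, s4}): φ is false.
  s2 (successors {s0, s1, s5, s6, s7}): φ is false.
  s3 (successors {s0, s2, s3, s4, s7}): φ is false.
  s4 (successors {s0, s3, s6}): φ is true.
  s5 (successors {s5, s6, s7}): φ is false.
  s6 (successors {s0, s3, s4, s5, s7}): φ is false.
  s7 (successors {s1, s2, s4, s5, s6}): φ is false.
For instance, at s2:
  At s2: r ∨ □r is false, p is false, so (r ∨ □r) ∧ p is false.
    At s2: r is false, □r is false, so r ∨ □r is false.
      At s2: □r requires r at every successor {s0, s1, s5, s6, s7}.
        r fails at s0, so □r is false at s2.
Satisfying worlds: {s4}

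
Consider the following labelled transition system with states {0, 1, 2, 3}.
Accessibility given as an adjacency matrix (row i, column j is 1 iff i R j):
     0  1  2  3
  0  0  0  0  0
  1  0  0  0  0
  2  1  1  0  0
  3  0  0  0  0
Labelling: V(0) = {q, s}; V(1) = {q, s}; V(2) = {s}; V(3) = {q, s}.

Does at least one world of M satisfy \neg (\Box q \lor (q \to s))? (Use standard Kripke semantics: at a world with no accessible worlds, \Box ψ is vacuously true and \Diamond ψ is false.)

No

Let φ = \neg (\Box q \lor (q \to s)). Evaluate φ at each world:
  0 (successors ∅): φ is false.
  1 (successors ∅): φ is false.
  2 (successors {0, 1}): φ is false.
  3 (successors ∅): φ is false.
For instance, at 2:
  At 2: \Box q \lor (q \to s) is true, so \neg (\Box q \lor (q \to s)) is false.
    At 2: \Box q is true, q \to s is true, so \Box q \lor (q \to s) is true.
      At 2: \Box q requires q at every successor {0, 1}.
        At 0: q is true.
        At 1: q is true.
      So \Box q is true at 2.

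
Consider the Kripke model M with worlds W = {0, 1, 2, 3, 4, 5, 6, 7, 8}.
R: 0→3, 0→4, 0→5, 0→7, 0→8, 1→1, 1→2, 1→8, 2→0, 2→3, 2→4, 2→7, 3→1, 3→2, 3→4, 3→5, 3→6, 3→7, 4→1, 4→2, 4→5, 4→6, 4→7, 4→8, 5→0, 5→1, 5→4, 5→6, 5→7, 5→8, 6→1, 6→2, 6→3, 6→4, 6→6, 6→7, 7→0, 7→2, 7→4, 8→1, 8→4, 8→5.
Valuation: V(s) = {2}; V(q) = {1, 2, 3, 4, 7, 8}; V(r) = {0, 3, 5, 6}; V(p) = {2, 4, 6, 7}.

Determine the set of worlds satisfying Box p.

none

Recall that Box ψ holds at a world iff ψ holds at every accessible world, and Dia ψ holds iff ψ holds at some accessible world.
Let φ = Box p. Evaluate φ at each world:
  0 (successors {3, 4, 5, 7, 8}): φ is false.
  1 (successors {1, 2, 8}): φ is false.
  2 (successors {0, 3, 4, 7}): φ is false.
  3 (successors {1, 2, 4, 5, 6, 7}): φ is false.
  4 (successors {1, 2, 5, 6, 7, 8}): φ is false.
  5 (successors {0, 1, 4, 6, 7, 8}): φ is false.
  6 (successors {1, 2, 3, 4, 6, 7}): φ is false.
  7 (successors {0, 2, 4}): φ is false.
  8 (successors {1, 4, 5}): φ is false.
For instance, at 4:
  At 4: Box p requires p at every successor {1, 2, 5, 6, 7, 8}.
    p fails at 1, so Box p is false at 4.
Satisfying worlds: none.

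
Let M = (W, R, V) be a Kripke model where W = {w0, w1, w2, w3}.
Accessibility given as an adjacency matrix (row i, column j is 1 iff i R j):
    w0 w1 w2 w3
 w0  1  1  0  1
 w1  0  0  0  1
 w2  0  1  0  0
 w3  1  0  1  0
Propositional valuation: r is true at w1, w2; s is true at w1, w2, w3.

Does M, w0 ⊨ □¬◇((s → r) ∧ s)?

No

At w0: □¬◇((s → r) ∧ s) requires ¬◇((s → r) ∧ s) at every successor {w0, w1, w3}.
  ¬◇((s → r) ∧ s) fails at w0, so □¬◇((s → r) ∧ s) is false at w0.
    At w0: ◇((s → r) ∧ s) is true, so ¬◇((s → r) ∧ s) is false.
      At w0: ◇((s → r) ∧ s) requires (s → r) ∧ s at some successor in {w0, w1, w3}.
        (s → r) ∧ s holds at w1, so ◇((s → r) ∧ s) is true at w0.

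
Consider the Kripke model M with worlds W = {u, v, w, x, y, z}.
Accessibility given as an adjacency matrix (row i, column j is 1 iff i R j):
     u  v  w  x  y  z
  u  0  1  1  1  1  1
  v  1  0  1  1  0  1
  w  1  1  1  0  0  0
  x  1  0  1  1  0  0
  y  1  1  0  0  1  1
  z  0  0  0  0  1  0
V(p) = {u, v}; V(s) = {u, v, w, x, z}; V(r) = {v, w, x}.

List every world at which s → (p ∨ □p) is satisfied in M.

u, v, y

Let φ = s → (p ∨ □p). Evaluate φ at each world:
  u (successors {v, w, x, y, z}): φ is true.
  v (successors {u, w, x, z}): φ is true.
  w (successors {u, v, w}): φ is false.
  x (successors {u, w, x}): φ is false.
  y (successors {u, v, y, z}): φ is true.
  z (successors {y}): φ is false.
For instance, at z:
  At z: s is true, p ∨ □p is false, so s → (p ∨ □p) is false.
    At z: p is false, □p is false, so p ∨ □p is false.
      At z: □p requires p at every successor {y}.
        p fails at y, so □p is false at z.
Satisfying worlds: {u, v, y}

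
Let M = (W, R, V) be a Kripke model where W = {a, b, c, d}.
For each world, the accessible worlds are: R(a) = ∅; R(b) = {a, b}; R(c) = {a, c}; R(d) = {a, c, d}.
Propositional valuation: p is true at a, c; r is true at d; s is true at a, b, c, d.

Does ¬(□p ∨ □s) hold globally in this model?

No

Let φ = ¬(□p ∨ □s). Evaluate φ at each world:
  a (successors ∅): φ is false.
  b (successors {a, b}): φ is false.
  c (successors {a, c}): φ is false.
  d (successors {a, c, d}): φ is false.
Detail at a (counterexample):
  At a: □p ∨ □s is true, so ¬(□p ∨ □s) is false.
    At a: □p is true, □s is true, so □p ∨ □s is true.
      At a: no accessible worlds, so □p holds vacuously.
      At a: no accessible worlds, so □s holds vacuously.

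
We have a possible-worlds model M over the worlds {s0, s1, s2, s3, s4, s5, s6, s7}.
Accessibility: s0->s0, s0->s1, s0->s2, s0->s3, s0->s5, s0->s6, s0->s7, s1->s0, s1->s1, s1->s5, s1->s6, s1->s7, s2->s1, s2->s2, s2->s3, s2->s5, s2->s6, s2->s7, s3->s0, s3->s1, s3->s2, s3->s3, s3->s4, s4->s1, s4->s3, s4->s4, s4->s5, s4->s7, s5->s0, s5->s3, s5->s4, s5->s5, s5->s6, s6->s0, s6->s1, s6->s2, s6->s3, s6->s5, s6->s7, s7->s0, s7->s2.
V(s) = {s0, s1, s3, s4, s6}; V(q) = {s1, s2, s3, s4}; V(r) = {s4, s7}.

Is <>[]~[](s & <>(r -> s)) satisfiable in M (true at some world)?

Yes

Recall that []ψ holds at a world iff ψ holds at every accessible world, and <>ψ holds iff ψ holds at some accessible world.
Let φ = <>[]~[](s & <>(r -> s)). Evaluate φ at each world:
  s0 (successors {s0, s1, s2, s3, s5, s6, s7}): φ is true.
  s1 (successors {s0, s1, s5, s6, s7}): φ is true.
  s2 (successors {s1, s2, s3, s5, s6, s7}): φ is true.
  s3 (successors {s0, s1, s2, s3, s4}): φ is true.
  s4 (successors {s1, s3, s4, s5, s7}): φ is true.
  s5 (successors {s0, s3, s4, s5, s6}): φ is true.
  s6 (successors {s0, s1, s2, s3, s5, s7}): φ is true.
  s7 (successors {s0, s2}): φ is true.
Detail at s0 (witness):
  At s0: <>[]~[](s & <>(r -> s)) requires []~[](s & <>(r -> s)) at some successor in {s0, s1, s2, s3, s5, s6, s7}.
    []~[](s & <>(r -> s)) holds at s0, so <>[]~[](s & <>(r -> s)) is true at s0.
      At s0: []~[](s & <>(r -> s)) requires ~[](s & <>(r -> s)) at every successor {s0, s1, s2, s3, s5, s6, s7}.
        At s0: ~[](s & <>(r -> s)) is true.
        At s1: ~[](s & <>(r -> s)) is true.
        At s2: ~[](s & <>(r -> s)) is true.
        At s3: ~[](s & <>(r -> s)) is true.
        At s5: ~[](s & <>(r -> s)) is true.
        At s6: ~[](s & <>(r -> s)) is true.
        At s7: ~[](s & <>(r -> s)) is true.
      So []~[](s & <>(r -> s)) is true at s0.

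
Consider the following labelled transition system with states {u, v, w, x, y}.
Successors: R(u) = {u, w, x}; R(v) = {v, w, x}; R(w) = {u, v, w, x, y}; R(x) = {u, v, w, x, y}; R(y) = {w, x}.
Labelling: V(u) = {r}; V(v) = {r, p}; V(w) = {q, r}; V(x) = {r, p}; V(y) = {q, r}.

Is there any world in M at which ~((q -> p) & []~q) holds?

Yes

Recall that []ψ holds at a world iff ψ holds at every accessible world, and <>ψ holds iff ψ holds at some accessible world.
Let φ = ~((q -> p) & []~q). Evaluate φ at each world:
  u (successors {u, w, x}): φ is true.
  v (successors {v, w, x}): φ is true.
  w (successors {u, v, w, x, y}): φ is true.
  x (successors {u, v, w, x, y}): φ is true.
  y (successors {w, x}): φ is true.
Detail at u (witness):
  At u: (q -> p) & []~q is false, so ~((q -> p) & []~q) is true.
    At u: q -> p is true, []~q is false, so (q -> p) & []~q is false.
      At u: []~q requires ~q at every successor {u, w, x}.
        ~q fails at w, so []~q is false at u.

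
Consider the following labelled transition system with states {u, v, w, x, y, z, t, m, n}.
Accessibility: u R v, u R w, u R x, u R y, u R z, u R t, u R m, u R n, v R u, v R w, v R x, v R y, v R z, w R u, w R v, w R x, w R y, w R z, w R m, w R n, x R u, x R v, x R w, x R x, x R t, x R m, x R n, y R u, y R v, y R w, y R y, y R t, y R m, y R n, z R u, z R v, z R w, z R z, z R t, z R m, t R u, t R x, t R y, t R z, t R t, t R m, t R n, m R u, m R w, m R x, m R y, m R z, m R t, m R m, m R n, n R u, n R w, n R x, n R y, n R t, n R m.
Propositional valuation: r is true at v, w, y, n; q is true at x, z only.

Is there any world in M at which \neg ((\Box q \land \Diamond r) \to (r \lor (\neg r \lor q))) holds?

No

Let φ = \neg ((\Box q \land \Diamond r) \to (r \lor (\neg r \lor q))). Evaluate φ at each world:
  u (successors {v, w, x, y, z, t, m, n}): φ is false.
  v (successors {u, w, x, y, z}): φ is false.
  w (successors {u, v, x, y, z, m, n}): φ is false.
  x (successors {u, v, w, x, t, m, n}): φ is false.
  y (successors {u, v, w, y, t, m, n}): φ is false.
  z (successors {u, v, w, z, t, m}): φ is false.
  t (successors {u, x, y, z, t, m, n}): φ is false.
  m (successors {u, w, x, y, z, t, m, n}): φ is false.
  n (successors {u, w, x, y, t, m}): φ is false.
For instance, at w:
  At w: (\Box q \land \Diamond r) \to (r \lor (\neg r \lor q)) is true, so \neg ((\Box q \land \Diamond r) \to (r \lor (\neg r \lor q))) is false.
    At w: \Box q \land \Diamond r is false, r \lor (\neg r \lor q) is true, so (\Box q \land \Diamond r) \to (r \lor (\neg r \lor q)) is true.
      At w: \Box q is false, \Diamond r is true, so \Box q \land \Diamond r is false.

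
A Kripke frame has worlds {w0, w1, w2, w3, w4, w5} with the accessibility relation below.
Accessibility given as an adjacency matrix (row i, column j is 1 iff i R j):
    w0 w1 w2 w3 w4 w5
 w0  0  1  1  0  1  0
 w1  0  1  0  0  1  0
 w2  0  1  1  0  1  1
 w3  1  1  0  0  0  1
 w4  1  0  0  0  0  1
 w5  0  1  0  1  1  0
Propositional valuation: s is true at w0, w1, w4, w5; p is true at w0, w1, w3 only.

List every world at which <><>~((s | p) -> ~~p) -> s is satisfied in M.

Recall that <>ψ holds at a world iff ψ holds at some accessible world.
Let φ = <><>~((s | p) -> ~~p) -> s. Evaluate φ at each world:
  w0 (successors {w1, w2, w4}): φ is true.
  w1 (successors {w1, w4}): φ is true.
  w2 (successors {w1, w2, w4, w5}): φ is false.
  w3 (successors {w0, w1, w5}): φ is false.
  w4 (successors {w0, w5}): φ is true.
  w5 (successors {w1, w3, w4}): φ is true.
For instance, at w0:
  At w0: <><>~((s | p) -> ~~p) is true, s is true, so <><>~((s | p) -> ~~p) -> s is true.
    At w0: <><>~((s | p) -> ~~p) requires <>~((s | p) -> ~~p) at some successor in {w1, w2, w4}.
      <>~((s | p) -> ~~p) holds at w1, so <><>~((s | p) -> ~~p) is true at w0.
Satisfying worlds: {w0, w1, w4, w5}

w0, w1, w4, w5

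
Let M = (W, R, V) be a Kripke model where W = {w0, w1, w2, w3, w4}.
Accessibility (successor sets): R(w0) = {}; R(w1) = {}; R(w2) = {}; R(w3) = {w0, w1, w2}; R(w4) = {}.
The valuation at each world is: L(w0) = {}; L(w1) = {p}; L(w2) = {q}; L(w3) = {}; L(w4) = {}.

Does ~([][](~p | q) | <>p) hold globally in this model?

Let φ = ~([][](~p | q) | <>p). Evaluate φ at each world:
  w0 (successors ∅): φ is false.
  w1 (successors ∅): φ is false.
  w2 (successors ∅): φ is false.
  w3 (successors {w0, w1, w2}): φ is false.
  w4 (successors ∅): φ is false.
Detail at w0 (counterexample):
  At w0: [][](~p | q) | <>p is true, so ~([][](~p | q) | <>p) is false.
    At w0: [][](~p | q) is true, <>p is false, so [][](~p | q) | <>p is true.
      At w0: no accessible worlds, so [][](~p | q) holds vacuously.
      At w0: no accessible worlds, so <>p is false.

No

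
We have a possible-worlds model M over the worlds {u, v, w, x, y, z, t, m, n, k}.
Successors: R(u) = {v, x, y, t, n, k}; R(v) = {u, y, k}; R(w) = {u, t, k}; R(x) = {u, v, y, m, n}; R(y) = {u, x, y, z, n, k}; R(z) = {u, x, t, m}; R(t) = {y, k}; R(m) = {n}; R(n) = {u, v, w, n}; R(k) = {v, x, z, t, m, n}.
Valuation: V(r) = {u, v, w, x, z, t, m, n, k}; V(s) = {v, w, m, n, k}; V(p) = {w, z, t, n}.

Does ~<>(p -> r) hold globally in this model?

No

Let φ = ~<>(p -> r). Evaluate φ at each world:
  u (successors {v, x, y, t, n, k}): φ is false.
  v (successors {u, y, k}): φ is false.
  w (successors {u, t, k}): φ is false.
  x (successors {u, v, y, m, n}): φ is false.
  y (successors {u, x, y, z, n, k}): φ is false.
  z (successors {u, x, t, m}): φ is false.
  t (successors {y, k}): φ is false.
  m (successors {n}): φ is false.
  n (successors {u, v, w, n}): φ is false.
  k (successors {v, x, z, t, m, n}): φ is false.
Detail at u (counterexample):
  At u: <>(p -> r) is true, so ~<>(p -> r) is false.
    At u: <>(p -> r) requires p -> r at some successor in {v, x, y, t, n, k}.
      p -> r holds at v, so <>(p -> r) is true at u.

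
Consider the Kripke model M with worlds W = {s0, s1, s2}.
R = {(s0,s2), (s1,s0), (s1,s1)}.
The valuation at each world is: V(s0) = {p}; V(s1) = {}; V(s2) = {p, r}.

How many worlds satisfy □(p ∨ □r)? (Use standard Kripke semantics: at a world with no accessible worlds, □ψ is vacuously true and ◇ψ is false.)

2

Let φ = □(p ∨ □r). Evaluate φ at each world:
  s0 (successors {s2}): φ is true.
  s1 (successors {s0, s1}): φ is false.
  s2 (successors ∅): φ is true.
For instance, at s0:
  At s0: □(p ∨ □r) requires p ∨ □r at every successor {s2}.
      At s2: p is true, □r is true, so p ∨ □r is true.
  So □(p ∨ □r) is true at s0.
Satisfying worlds: {s0, s2}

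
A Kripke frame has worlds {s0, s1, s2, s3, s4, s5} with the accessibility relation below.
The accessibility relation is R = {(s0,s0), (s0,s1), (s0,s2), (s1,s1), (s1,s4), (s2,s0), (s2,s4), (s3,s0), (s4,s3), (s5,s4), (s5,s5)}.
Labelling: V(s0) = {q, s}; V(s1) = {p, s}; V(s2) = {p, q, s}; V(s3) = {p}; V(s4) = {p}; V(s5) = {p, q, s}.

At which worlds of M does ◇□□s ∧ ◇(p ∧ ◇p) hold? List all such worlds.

Let φ = ◇□□s ∧ ◇(p ∧ ◇p). Evaluate φ at each world:
  s0 (successors {s0, s1, s2}): φ is false.
  s1 (successors {s1, s4}): φ is true.
  s2 (successors {s0, s4}): φ is true.
  s3 (successors {s0}): φ is false.
  s4 (successors {s3}): φ is false.
  s5 (successors {s4, s5}): φ is true.
For instance, at s1:
  At s1: ◇□□s is true, ◇(p ∧ ◇p) is true, so ◇□□s ∧ ◇(p ∧ ◇p) is true.
    At s1: ◇□□s requires □□s at some successor in {s1, s4}.
      □□s holds at s4, so ◇□□s is true at s1.
    At s1: ◇(p ∧ ◇p) requires p ∧ ◇p at some successor in {s1, s4}.
      p ∧ ◇p holds at s1, so ◇(p ∧ ◇p) is true at s1.
Satisfying worlds: {s1, s2, s5}

s1, s2, s5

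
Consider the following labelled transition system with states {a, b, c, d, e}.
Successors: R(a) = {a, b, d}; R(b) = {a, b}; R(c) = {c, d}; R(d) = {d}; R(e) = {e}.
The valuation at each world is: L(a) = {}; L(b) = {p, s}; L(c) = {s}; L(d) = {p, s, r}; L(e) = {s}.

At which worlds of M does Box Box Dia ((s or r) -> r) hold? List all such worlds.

Recall that Box ψ holds at a world iff ψ holds at every accessible world, and Dia ψ holds iff ψ holds at some accessible world.
Let φ = Box Box Dia ((s or r) -> r). Evaluate φ at each world:
  a (successors {a, b, d}): φ is true.
  b (successors {a, b}): φ is true.
  c (successors {c, d}): φ is true.
  d (successors {d}): φ is true.
  e (successors {e}): φ is false.
For instance, at a:
  At a: Box Box Dia ((s or r) -> r) requires Box Dia ((s or r) -> r) at every successor {a, b, d}.
      At a: Box Dia ((s or r) -> r) requires Dia ((s or r) -> r) at every successor {a, b, d}.
        At a: Dia ((s or r) -> r) is true.
        At b: Dia ((s or r) -> r) is true.
        At d: Dia ((s or r) -> r) is true.
      So Box Dia ((s or r) -> r) is true at a.
      At b: Box Dia ((s or r) -> r) requires Dia ((s or r) -> r) at every successor {a, b}.
        At a: Dia ((s or r) -> r) is true.
        At b: Dia ((s or r) -> r) is true.
      So Box Dia ((s or r) -> r) is true at b.
      At d: Box Dia ((s or r) -> r) requires Dia ((s or r) -> r) at every successor {d}.
        At d: Dia ((s or r) -> r) is true.
      So Box Dia ((s or r) -> r) is true at d.
  So Box Box Dia ((s or r) -> r) is true at a.
Satisfying worlds: {a, b, c, d}

a, b, c, d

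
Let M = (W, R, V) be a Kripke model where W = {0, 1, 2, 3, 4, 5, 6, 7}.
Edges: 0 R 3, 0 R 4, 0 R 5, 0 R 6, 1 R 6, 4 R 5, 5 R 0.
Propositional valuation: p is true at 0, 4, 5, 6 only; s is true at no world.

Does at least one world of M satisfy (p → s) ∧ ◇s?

No

Let φ = (p → s) ∧ ◇s. Evaluate φ at each world:
  0 (successors {3, 4, 5, 6}): φ is false.
  1 (successors {6}): φ is false.
  2 (successors ∅): φ is false.
  3 (successors ∅): φ is false.
  4 (successors {5}): φ is false.
  5 (successors {0}): φ is false.
  6 (successors ∅): φ is false.
  7 (successors ∅): φ is false.
For instance, at 5:
  At 5: p → s is false, ◇s is false, so (p → s) ∧ ◇s is false.
    At 5: ◇s requires s at some successor in {0}.
      At 0: s is false.
    So ◇s is false at 5.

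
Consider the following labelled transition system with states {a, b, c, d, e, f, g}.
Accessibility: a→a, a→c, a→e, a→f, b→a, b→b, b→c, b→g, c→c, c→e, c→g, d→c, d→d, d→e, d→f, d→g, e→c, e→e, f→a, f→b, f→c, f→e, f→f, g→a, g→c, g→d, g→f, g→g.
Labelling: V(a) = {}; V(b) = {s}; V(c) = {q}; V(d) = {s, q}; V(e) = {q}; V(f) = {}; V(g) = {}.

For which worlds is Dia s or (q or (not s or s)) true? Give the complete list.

a, b, c, d, e, f, g

Recall that Dia ψ holds at a world iff ψ holds at some accessible world.
Let φ = Dia s or (q or (not s or s)). Evaluate φ at each world:
  a (successors {a, c, e, f}): φ is true.
  b (successors {a, b, c, g}): φ is true.
  c (successors {c, e, g}): φ is true.
  d (successors {c, d, e, f, g}): φ is true.
  e (successors {c, e}): φ is true.
  f (successors {a, b, c, e, f}): φ is true.
  g (successors {a, c, d, f, g}): φ is true.
For instance, at g:
  At g: Dia s is true, q or (not s or s) is true, so Dia s or (q or (not s or s)) is true.
    At g: Dia s requires s at some successor in {a, c, d, f, g}.
      s holds at d, so Dia s is true at g.
Satisfying worlds: {a, b, c, d, e, f, g}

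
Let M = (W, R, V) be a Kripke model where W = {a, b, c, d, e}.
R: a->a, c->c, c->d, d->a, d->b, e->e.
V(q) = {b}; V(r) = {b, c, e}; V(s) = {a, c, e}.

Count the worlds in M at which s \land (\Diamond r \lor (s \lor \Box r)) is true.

Let φ = s \land (\Diamond r \lor (s \lor \Box r)). Evaluate φ at each world:
  a (successors {a}): φ is true.
  b (successors ∅): φ is false.
  c (successors {c, d}): φ is true.
  d (successors {a, b}): φ is false.
  e (successors {e}): φ is true.
For instance, at e:
  At e: s is true, \Diamond r \lor (s \lor \Box r) is true, so s \land (\Diamond r \lor (s \lor \Box r)) is true.
    At e: \Diamond r is true, s \lor \Box r is true, so \Diamond r \lor (s \lor \Box r) is true.
      At e: \Diamond r requires r at some successor in {e}.
        r holds at e, so \Diamond r is true at e.
      At e: s is true, \Box r is true, so s \lor \Box r is true.
Satisfying worlds: {a, c, e}

3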